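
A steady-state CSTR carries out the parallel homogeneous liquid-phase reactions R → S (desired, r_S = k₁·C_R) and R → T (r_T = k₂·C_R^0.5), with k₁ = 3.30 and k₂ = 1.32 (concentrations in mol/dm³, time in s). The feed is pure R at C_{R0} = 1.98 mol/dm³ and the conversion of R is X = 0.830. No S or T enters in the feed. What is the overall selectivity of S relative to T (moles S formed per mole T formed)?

1.45

Exit C_R = C_{R0}(1−X) = 1.98×0.170 = 0.3366 mol/dm³.
A CSTR operates uniformly at the exit composition, giving r_S = 1.111 and r_T = 0.7658 (each k·C_R^n at C_R = 0.3366).
Overall selectivity = C_S/C_T = r_Sτ/(r_Tτ) = r_S/r_T = 1.45.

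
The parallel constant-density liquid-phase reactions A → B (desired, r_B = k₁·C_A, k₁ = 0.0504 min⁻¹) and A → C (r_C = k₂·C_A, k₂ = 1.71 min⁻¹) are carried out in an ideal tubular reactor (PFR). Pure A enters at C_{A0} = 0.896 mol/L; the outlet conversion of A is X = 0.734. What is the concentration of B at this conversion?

0.0188 mol/L

C_A = C_{A0}(1−X) = 0.2383 mol/L.
Both paths are first order in A, so the instantaneous fraction to B is constant: dC_B/d(−C_A) = k₁/(k₁+k₂) = 0.02863.
C_B = 0.02863·(C_{A0}−C_A) = 0.02863×0.6577 = 0.0188 mol/L.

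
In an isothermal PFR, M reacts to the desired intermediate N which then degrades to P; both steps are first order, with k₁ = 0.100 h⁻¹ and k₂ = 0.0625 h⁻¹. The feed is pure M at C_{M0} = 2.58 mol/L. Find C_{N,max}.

1.18 mol/L

At the optimum, C_{N,max}/C_{M0} = (k₁/k₂)^[k₂/(k₂−k₁)].
= (0.100/0.0625)^(0.0625/(0.0625−0.100)) = (1.600)^(-1.667) = 0.4569.
C_{N,max} = 0.4569×2.58 = 1.18 mol/L.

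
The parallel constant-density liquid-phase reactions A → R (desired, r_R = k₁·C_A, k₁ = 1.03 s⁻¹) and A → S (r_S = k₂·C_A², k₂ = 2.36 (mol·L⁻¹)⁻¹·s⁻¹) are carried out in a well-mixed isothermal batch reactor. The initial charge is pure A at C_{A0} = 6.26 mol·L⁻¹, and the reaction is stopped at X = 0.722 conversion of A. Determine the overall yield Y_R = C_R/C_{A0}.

0.0783

C_A = C_{A0}(1−X) = 1.740 mol·L⁻¹.
Along a PFR/batch, dC_R/dC_A = −r_R/(r_R+r_S) = −k₁/(k₁+k₂·C_A).
Integrating from C_{A0} to C_A: C_R = (1.03/2.36)·ln[(1.03+2.36·6.26)/(1.03+2.36·1.74)] = 0.4364·ln(15.80/5.137) = 0.4905 mol·L⁻¹.
Y_R = C_R/C_{A0} = 0.4905/6.26 = 0.0783.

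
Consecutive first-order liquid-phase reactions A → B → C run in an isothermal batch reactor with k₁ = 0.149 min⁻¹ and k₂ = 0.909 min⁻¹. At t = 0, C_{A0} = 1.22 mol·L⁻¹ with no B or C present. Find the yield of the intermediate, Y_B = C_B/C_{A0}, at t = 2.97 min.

0.113

For first-order series with pure A initially, C_B(t) = k₁C_{A0}/(k₂−k₁)·(e^(−k₁t) − e^(−k₂t)).
e^(−k₁t) = e^(−0.149×2.97) = e^(−0.4425) = 0.6424; e^(−k₂t) = e^(−2.700) = 0.06722.
C_B = 0.149×1.22/(0.909−0.149) × (0.6424−0.06722) = 0.2392×0.5752 = 0.1376 mol·L⁻¹.
Y_B = C_B/C_{A0} = 0.1376/1.22 = 0.113.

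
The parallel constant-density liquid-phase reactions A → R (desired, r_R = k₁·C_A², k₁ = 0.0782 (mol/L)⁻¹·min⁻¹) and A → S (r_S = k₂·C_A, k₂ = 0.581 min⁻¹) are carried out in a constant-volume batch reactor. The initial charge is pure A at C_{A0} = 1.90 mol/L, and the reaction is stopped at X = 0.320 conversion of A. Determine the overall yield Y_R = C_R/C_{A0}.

C_A = C_{A0}(1−X) = 1.292 mol/L.
Along a PFR/batch, dC_S/dC_A = −r_S/(r_R+r_S) = −k₂/(k₂+k₁·C_A).
Integrating from C_{A0} to C_A: C_S = (0.581/0.0782)·ln[(0.581+0.0782·1.90)/(0.581+0.0782·1.29)] = 7.430·ln(0.7296/0.6820) = 0.5007 mol/L.
Then C_R = (C_{A0}−C_A) − C_S = 0.6080 − 0.5007 = 0.1073 mol/L.
Y_R = C_R/C_{A0} = 0.1073/1.90 = 0.0565.

0.0565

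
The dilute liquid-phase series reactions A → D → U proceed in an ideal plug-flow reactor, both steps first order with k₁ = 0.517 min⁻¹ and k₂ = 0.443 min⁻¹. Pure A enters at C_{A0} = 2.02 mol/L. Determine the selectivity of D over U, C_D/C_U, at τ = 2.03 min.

The intermediate concentration in a first-order A→B→C sequence is C_D = k₁C_{A0}(e^(−k₁τ) − e^(−k₂τ))/(k₂−k₁).
e^(−k₁τ) = e^(−0.517×2.03) = e^(−1.050) = 0.3501; e^(−k₂τ) = e^(−0.8993) = 0.4069.
C_D = 0.517×2.02/(0.443−0.517) × (0.3501−0.4069) = (-14.11)×(-0.05675) = 0.8009 mol/L.
C_A = C_{A0}e^(−k₁τ) = 0.7072 mol/L, so C_U = C_{A0}−C_A−C_D = 0.5119 mol/L; C_D/C_U = 1.56.

1.56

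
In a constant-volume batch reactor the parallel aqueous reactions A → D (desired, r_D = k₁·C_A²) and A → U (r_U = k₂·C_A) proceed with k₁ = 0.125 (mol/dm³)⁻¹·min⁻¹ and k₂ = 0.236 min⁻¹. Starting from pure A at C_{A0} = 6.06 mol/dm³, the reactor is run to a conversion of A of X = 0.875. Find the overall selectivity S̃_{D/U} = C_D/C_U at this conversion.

1.55

C_A = C_{A0}(1−X) = 0.7575 mol/dm³.
Along a PFR/batch, dC_U/dC_A = −r_U/(r_D+r_U) = −k₂/(k₂+k₁·C_A).
Integrating from C_{A0} to C_A: C_U = (0.236/0.125)·ln[(0.236+0.125·6.06)/(0.236+0.125·0.757)] = 1.888·ln(0.9935/0.3307) = 2.077 mol/dm³.
Then C_D = (C_{A0}−C_A) − C_U = 5.302 − 2.077 = 3.226 mol/dm³.
S̃_{D/U} = C_D/C_U = 3.226/2.077 = 1.55.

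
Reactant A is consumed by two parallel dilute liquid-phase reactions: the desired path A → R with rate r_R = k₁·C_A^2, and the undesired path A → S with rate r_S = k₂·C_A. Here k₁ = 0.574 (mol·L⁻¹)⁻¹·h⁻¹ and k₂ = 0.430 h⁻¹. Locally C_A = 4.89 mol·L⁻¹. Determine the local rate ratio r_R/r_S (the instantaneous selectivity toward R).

6.53

S_{R/S} = r_R/r_S = (k₁·C_A^2)/(k₂·C_A) = (k₁/k₂)·C_A.
= (0.574×4.890^2) / (0.430×4.890) = 13.73/2.103 = 6.53.
Since the desired path is higher order in A, keeping C_A high (PFR or concentrated feed) favours R.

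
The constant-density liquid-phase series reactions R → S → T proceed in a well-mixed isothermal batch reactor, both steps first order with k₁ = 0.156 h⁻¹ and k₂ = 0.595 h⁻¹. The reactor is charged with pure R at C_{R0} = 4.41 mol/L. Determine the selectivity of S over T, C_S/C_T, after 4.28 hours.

0.464

The intermediate concentration in a first-order A→B→C sequence is C_S = k₁C_{R0}(e^(−k₁t) − e^(−k₂t))/(k₂−k₁).
e^(−k₁t) = e^(−0.156×4.28) = e^(−0.6677) = 0.5129; e^(−k₂t) = e^(−2.547) = 0.07835.
C_S = 0.156×4.41/(0.595−0.156) × (0.5129−0.07835) = 1.567×0.4345 = 0.6810 mol/L.
C_R = C_{R0}e^(−k₁t) = 2.262 mol/L, so C_T = C_{R0}−C_R−C_S = 1.467 mol/L; C_S/C_T = 0.464.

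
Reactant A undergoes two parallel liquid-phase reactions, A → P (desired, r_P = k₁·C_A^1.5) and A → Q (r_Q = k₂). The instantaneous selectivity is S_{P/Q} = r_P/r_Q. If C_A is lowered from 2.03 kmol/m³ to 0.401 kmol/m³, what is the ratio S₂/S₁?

0.0878

S_{P/Q} = (k₁/k₂)·C_A^1.5, so S₂/S₁ = (C_{A,2}/C_{A,1})^1.5.
= (0.401/2.03)^1.5 = (0.1975)^1.5 = 0.0878.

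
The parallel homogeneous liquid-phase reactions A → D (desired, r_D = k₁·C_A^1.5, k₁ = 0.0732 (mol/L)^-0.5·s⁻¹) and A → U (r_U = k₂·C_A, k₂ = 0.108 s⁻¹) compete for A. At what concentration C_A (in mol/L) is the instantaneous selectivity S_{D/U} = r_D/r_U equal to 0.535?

S_{D/U} = (k₁/k₂)·C_A^0.5 ⇒ C_A = (S·k₂/k₁)^(2).
= (0.535×0.108/0.0732)^(2) = (0.7893)^(2) = 0.623 mol/L.

0.623 mol/L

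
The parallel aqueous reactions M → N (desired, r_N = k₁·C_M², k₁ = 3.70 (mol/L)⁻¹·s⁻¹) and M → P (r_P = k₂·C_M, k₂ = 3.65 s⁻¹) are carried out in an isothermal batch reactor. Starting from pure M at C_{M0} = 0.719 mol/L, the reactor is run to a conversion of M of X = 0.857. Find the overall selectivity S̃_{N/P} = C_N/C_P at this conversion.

0.393

C_M = C_{M0}(1−X) = 0.1028 mol/L.
Along a PFR/batch, dC_P/dC_M = −r_P/(r_N+r_P) = −k₂/(k₂+k₁·C_M).
Integrating from C_{M0} to C_M: C_P = (3.65/3.70)·ln[(3.65+3.70·0.719)/(3.65+3.70·0.103)] = 0.9865·ln(6.310/4.030) = 0.4423 mol/L.
Then C_N = (C_{M0}−C_M) − C_P = 0.6162 − 0.4423 = 0.1739 mol/L.
S̃_{N/P} = C_N/C_P = 0.1739/0.4423 = 0.393.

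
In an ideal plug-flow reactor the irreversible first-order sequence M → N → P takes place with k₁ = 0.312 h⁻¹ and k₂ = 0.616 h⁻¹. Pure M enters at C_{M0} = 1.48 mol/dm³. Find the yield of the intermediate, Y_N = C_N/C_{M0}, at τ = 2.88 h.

For first-order series with pure M initially, C_N(τ) = k₁C_{M0}/(k₂−k₁)·(e^(−k₁τ) − e^(−k₂τ)).
e^(−k₁τ) = e^(−0.312×2.88) = e^(−0.8986) = 0.4072; e^(−k₂τ) = e^(−1.774) = 0.1696.
C_N = 0.312×1.48/(0.616−0.312) × (0.4072−0.1696) = 1.519×0.2375 = 0.3608 mol/dm³.
Y_N = C_N/C_{M0} = 0.3608/1.48 = 0.244.

0.244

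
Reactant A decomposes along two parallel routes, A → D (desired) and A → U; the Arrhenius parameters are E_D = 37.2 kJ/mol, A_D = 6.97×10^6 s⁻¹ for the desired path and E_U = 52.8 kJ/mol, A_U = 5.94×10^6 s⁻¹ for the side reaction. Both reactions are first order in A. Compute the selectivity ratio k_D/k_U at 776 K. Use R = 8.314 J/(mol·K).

With equal orders, S_{D/U} = k_D/k_U = (A_D/A_U)·exp[(E_U−E_D)/(RT)].
(E_U−E_D)/(RT) = (52.8−37.2)×10³/(8.314×776) = 15600/6452 = 2.418.
k_D/k_U = (6.97×10^6/5.94×10^6)·exp(2.418) = 1.173 × 11.22 = 13.2.
Since E_D < E_U, lowering the temperature improves selectivity toward D.

13.2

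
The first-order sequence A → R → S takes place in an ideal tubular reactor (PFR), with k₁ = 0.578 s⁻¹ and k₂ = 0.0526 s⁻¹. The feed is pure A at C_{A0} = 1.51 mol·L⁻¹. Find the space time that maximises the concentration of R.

4.56 s

For first-order series the maximum of C_R occurs at τ_opt = ln(k₂/k₁)/(k₂−k₁).
= ln(0.0526/0.578)/(0.0526−0.578) = ln(0.09100)/-0.5254 = -2.397/-0.5254 = 4.56 s.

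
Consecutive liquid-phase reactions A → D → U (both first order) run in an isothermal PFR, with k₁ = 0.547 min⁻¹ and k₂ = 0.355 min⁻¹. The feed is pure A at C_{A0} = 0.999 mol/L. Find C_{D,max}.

For a first-order series the maximum intermediate yield is C_{D,max}/C_{A0} = (k₁/k₂)^[k₂/(k₂−k₁)].
= (0.547/0.355)^(0.355/(0.355−0.547)) = (1.541)^(-1.849) = 0.4496.
C_{D,max} = 0.4496×0.999 = 0.449 mol/L.

0.449 mol/L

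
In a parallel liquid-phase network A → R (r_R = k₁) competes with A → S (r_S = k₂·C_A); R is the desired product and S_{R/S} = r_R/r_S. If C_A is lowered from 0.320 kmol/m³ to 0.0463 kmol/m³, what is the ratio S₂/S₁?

S_{R/S} = (k₁/k₂)·C_A⁻¹, so S₂/S₁ = (C_{A,2}/C_{A,1})⁻¹.
= 0.320/0.0463 = 6.91.
Selectivity toward R rises as C_A falls — low-concentration operation is favoured.

6.91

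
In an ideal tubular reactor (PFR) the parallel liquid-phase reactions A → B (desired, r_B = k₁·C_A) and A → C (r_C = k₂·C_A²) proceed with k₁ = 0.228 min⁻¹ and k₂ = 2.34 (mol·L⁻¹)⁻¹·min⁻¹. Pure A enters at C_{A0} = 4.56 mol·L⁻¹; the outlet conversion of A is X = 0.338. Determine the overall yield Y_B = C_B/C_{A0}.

0.00859

C_A = C_{A0}(1−X) = 3.019 mol·L⁻¹.
Along a PFR/batch, dC_B/dC_A = −r_B/(r_B+r_C) = −k₁/(k₁+k₂·C_A).
Integrating from C_{A0} to C_A: C_B = (0.228/2.34)·ln[(0.228+2.34·4.56)/(0.228+2.34·3.02)] = 0.09744·ln(10.90/7.292) = 0.03916 mol·L⁻¹.
Y_B = C_B/C_{A0} = 0.03916/4.56 = 0.00859.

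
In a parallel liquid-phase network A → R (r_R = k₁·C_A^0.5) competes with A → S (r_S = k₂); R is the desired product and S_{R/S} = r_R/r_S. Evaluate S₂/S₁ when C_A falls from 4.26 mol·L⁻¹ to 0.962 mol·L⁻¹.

0.475

S_{R/S} = (k₁/k₂)·C_A^0.5, so S₂/S₁ = (C_{A,2}/C_{A,1})^0.5.
= (0.962/4.26)^0.5 = (0.2258)^0.5 = 0.475.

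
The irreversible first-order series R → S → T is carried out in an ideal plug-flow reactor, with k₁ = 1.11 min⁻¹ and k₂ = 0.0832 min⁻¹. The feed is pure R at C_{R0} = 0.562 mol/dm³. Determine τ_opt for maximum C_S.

The intermediate peaks when r₁ = r₂, i.e. k₁e^(−k₁τ) = k₂e^(−k₂τ), giving τ_opt = ln(k₂/k₁)/(k₂−k₁).
= ln(0.0832/1.11)/(0.0832−1.11) = ln(0.07495)/-1.027 = -2.591/-1.027 = 2.52 min.

2.52 min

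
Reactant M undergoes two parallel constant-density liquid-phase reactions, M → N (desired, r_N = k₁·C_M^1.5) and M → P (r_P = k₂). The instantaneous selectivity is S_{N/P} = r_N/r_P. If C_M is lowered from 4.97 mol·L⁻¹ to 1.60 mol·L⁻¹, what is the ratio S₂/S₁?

S_{N/P} = (k₁/k₂)·C_M^1.5, so S₂/S₁ = (C_{M,2}/C_{M,1})^1.5.
= (1.60/4.97)^1.5 = (0.3219)^1.5 = 0.183.
Selectivity toward N falls as C_M falls — high-concentration operation is favoured.

0.183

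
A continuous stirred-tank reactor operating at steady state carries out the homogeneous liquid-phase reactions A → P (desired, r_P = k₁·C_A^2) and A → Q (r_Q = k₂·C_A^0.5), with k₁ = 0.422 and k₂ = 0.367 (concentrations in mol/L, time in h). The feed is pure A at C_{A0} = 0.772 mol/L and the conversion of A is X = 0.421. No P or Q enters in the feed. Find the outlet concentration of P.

0.0831 mol/L

Exit C_A = C_{A0}(1−X) = 0.772×0.579 = 0.4470 mol/L.
In a CSTR the entire volume is at exit conditions, so r_P = 0.422×0.4470^2 = 0.08431 and r_Q = 0.367×0.4470^0.5 = 0.2454.
Fraction of consumed A going to P: r_P/(r_P+r_Q) = 0.2557.
C_P = 0.2557·C_{A0}·X = 0.2557×0.772×0.421 = 0.0831 mol/L.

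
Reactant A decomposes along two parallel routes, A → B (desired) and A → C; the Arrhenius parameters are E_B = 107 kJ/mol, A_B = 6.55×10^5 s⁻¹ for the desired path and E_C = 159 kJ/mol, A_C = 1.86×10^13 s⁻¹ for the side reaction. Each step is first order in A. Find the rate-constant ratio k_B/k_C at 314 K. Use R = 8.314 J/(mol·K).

k_B/k_C = (A_B/A_C)·exp[−(E_B−E_C)/(RT)] = (A_B/A_C)·exp[(E_C−E_B)/(RT)].
(E_C−E_B)/(RT) = (159−107)×10³/(8.314×314) = 52000/2611 = 19.92.
k_B/k_C = (6.55×10^5/1.86×10^13)·exp(19.92) = 3.522×10^-8 × 4.473×10^8 = 15.8.
Since E_B < E_C, lowering the temperature improves selectivity toward B.

15.8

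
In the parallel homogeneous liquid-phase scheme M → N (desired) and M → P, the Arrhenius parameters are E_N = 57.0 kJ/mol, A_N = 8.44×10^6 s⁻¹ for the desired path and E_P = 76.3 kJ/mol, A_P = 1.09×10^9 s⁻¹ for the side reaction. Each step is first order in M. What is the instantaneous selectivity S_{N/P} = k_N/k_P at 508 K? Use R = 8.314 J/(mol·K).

With equal orders, S_{N/P} = k_N/k_P = (A_N/A_P)·exp[(E_P−E_N)/(RT)].
(E_P−E_N)/(RT) = (76.3−57.0)×10³/(8.314×508) = 19300/4224 = 4.570.
k_N/k_P = (8.44×10^6/1.09×10^9)·exp(4.570) = 0.007743 × 96.51 = 0.747.

0.747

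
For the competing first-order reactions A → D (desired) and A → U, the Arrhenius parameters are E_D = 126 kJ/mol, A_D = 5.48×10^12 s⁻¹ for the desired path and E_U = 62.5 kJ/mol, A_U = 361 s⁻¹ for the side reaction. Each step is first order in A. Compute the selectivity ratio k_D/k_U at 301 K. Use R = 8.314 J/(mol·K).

0.145

k_D/k_U = (A_D/A_U)·exp[−(E_D−E_U)/(RT)] = (A_D/A_U)·exp[(E_U−E_D)/(RT)].
(E_U−E_D)/(RT) = (62.5−126)×10³/(8.314×301) = -63500/2503 = -25.37.
k_D/k_U = (5.48×10^12/361)·exp(-25.37) = 1.518×10^10 × 9.550×10^-12 = 0.145.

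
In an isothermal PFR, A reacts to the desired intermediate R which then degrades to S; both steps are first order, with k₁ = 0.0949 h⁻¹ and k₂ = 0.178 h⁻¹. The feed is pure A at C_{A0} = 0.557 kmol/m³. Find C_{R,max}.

0.145 kmol/m³

At the optimum, C_{R,max}/C_{A0} = (k₁/k₂)^[k₂/(k₂−k₁)].
= (0.0949/0.178)^(0.178/(0.178−0.0949)) = (0.5331)^(2.142) = 0.2600.
C_{R,max} = 0.2600×0.557 = 0.145 kmol/m³.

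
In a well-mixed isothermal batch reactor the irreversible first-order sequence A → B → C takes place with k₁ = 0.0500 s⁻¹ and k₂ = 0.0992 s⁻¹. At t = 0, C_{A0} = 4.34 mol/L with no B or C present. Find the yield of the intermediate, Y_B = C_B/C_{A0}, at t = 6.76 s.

Solving the coupled first-order balances gives C_B(t) = [k₁/(k₂−k₁)]·C_{A0}·(e^(−k₁t) − e^(−k₂t)).
e^(−k₁t) = e^(−0.0500×6.76) = e^(−0.3380) = 0.7132; e^(−k₂t) = e^(−0.6706) = 0.5114.
C_B = 0.0500×4.34/(0.0992−0.0500) × (0.7132−0.5114) = 4.411×0.2018 = 0.8900 mol/L.
Y_B = C_B/C_{A0} = 0.8900/4.34 = 0.205.

0.205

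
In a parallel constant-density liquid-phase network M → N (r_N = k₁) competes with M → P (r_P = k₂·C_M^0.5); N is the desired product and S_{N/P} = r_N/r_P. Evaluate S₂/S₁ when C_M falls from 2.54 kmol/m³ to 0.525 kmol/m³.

2.20

S_{N/P} = (k₁/k₂)·C_M^-0.5, so S₂/S₁ = (C_{M,2}/C_{M,1})^-0.5.
= (0.525/2.54)^(-0.5) = (0.2067)^(-0.5) = 2.20.
Selectivity toward N rises as C_M falls — low-concentration operation is favoured.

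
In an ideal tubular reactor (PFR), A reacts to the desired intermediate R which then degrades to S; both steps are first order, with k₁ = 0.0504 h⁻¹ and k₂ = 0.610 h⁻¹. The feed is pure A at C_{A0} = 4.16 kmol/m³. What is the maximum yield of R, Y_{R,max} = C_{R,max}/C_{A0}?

At the optimum, C_{R,max}/C_{A0} = (k₁/k₂)^[k₂/(k₂−k₁)].
= (0.0504/0.610)^(0.610/(0.610−0.0504)) = (0.08262)^(1.090) = 0.06600.

0.0660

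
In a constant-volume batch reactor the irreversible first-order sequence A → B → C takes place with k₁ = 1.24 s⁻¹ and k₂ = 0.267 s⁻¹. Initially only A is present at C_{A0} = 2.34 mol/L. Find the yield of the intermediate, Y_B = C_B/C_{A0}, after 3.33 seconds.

0.503

The intermediate concentration in a first-order A→B→C sequence is C_B = k₁C_{A0}(e^(−k₁t) − e^(−k₂t))/(k₂−k₁).
e^(−k₁t) = e^(−1.24×3.33) = e^(−4.129) = 0.01610; e^(−k₂t) = e^(−0.8891) = 0.4110.
C_B = 1.24×2.34/(0.267−1.24) × (0.01610−0.4110) = (-2.982)×(-0.3949) = 1.178 mol/L.
Y_B = C_B/C_{A0} = 1.178/2.34 = 0.503.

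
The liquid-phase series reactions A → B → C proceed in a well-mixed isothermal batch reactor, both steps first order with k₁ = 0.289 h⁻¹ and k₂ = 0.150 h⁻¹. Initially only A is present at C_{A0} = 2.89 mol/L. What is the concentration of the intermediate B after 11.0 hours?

The intermediate concentration in a first-order A→B→C sequence is C_B = k₁C_{A0}(e^(−k₁t) − e^(−k₂t))/(k₂−k₁).
e^(−k₁t) = e^(−0.289×11.0) = e^(−3.179) = 0.04163; e^(−k₂t) = e^(−1.650) = 0.1920.
C_B = 0.289×2.89/(0.150−0.289) × (0.04163−0.1920) = (-6.009)×(-0.1504) = 0.9038 mol/L.

0.904 mol/L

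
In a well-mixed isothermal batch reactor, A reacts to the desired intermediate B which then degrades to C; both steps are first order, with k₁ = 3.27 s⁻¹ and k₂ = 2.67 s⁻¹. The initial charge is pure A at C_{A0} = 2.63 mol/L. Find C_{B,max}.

Evaluating C_B at t_opt = ln(k₂/k₁)/(k₂−k₁) gives C_{B,max}/C_{A0} = (k₁/k₂)^[k₂/(k₂−k₁)].
= (3.27/2.67)^(2.67/(2.67−3.27)) = (1.225)^(-4.450) = 0.4057.
C_{B,max} = 0.4057×2.63 = 1.07 mol/L.

1.07 mol/L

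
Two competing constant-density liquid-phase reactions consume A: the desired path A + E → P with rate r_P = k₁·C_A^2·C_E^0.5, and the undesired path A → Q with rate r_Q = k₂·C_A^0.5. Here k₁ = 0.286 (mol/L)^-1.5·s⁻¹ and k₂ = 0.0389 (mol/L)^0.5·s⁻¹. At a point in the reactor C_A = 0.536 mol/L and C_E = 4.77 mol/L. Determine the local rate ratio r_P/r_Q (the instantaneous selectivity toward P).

S_{P/Q} = r_P/r_Q = (k₁·C_A^2·C_E^0.5)/(k₂·C_A^0.5) = (k₁/k₂)·C_A^1.5·C_E^0.5.
= (0.286×0.5360^2×4.770^0.5) / (0.0389×0.5360^0.5) = 0.1795/0.02848 = 6.30.

6.30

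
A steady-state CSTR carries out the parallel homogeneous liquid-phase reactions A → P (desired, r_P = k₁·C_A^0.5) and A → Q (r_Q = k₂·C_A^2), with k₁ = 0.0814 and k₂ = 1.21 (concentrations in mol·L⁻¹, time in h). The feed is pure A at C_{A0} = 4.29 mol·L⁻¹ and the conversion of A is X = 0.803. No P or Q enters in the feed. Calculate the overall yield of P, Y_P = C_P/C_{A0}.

0.0640

Exit C_A = C_{A0}(1−X) = 4.29×0.197 = 0.8451 mol·L⁻¹.
Rates in a CSTR are evaluated at the outlet concentration: r_P = 0.0814×0.8451^0.5 = 0.07483, r_Q = 1.21×0.8451^2 = 0.8642.
Fraction of consumed A going to P: r_P/(r_P+r_Q) = 0.07969.
C_P = 0.07969·C_{A0}·X = 0.07969×4.29×0.803 = 0.275 mol·L⁻¹; Y_P = C_P/C_{A0} = 0.0640.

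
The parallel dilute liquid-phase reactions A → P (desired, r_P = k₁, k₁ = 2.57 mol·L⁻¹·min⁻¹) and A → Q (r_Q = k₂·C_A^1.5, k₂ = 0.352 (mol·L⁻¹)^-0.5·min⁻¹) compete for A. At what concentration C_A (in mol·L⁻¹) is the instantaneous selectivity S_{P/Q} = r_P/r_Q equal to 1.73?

2.61 mol·L⁻¹

S_{P/Q} = (k₁/k₂)·C_A^-1.5 ⇒ C_A = (S·k₂/k₁)^(1/(-1.5)).
= (1.73×0.352/2.57)^(-0.6667) = (0.2369)^(-0.6667) = 2.61 mol·L⁻¹.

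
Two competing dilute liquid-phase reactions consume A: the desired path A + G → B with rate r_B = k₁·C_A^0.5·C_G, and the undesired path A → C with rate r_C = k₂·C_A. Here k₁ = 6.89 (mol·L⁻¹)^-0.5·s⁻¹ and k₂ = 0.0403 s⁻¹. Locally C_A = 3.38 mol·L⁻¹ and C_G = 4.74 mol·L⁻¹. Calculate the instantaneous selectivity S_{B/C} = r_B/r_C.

S_{B/C} = r_B/r_C = (k₁·C_A^0.5·C_G)/(k₂·C_A) = (k₁/k₂)·C_A^-0.5·C_G.
= (6.89×3.380^0.5×4.740) / (0.0403×3.380) = 60.04/0.1362 = 441.
The undesired path is higher order in A, so low C_A (CSTR or dilute feed) favours B.

441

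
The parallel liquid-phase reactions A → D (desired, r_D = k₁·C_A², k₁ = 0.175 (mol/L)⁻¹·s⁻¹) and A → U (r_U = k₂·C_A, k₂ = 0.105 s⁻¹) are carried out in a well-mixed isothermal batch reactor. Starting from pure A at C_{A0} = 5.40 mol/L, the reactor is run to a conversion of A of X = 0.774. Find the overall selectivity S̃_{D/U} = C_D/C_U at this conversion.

4.84

C_A = C_{A0}(1−X) = 1.220 mol/L.
Along a PFR/batch, dC_U/dC_A = −r_U/(r_D+r_U) = −k₂/(k₂+k₁·C_A).
Integrating from C_{A0} to C_A: C_U = (0.105/0.175)·ln[(0.105+0.175·5.40)/(0.105+0.175·1.22)] = 0.6000·ln(1.050/0.3186) = 0.7156 mol/L.
Then C_D = (C_{A0}−C_A) − C_U = 4.180 − 0.7156 = 3.464 mol/L.
S̃_{D/U} = C_D/C_U = 3.464/0.7156 = 4.84.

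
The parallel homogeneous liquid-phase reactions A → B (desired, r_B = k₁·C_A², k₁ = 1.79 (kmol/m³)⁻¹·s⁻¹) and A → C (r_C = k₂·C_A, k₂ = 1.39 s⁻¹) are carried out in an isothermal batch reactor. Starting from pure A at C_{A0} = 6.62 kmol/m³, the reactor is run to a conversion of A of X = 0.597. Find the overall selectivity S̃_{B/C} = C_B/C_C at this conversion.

C_A = C_{A0}(1−X) = 2.668 kmol/m³.
Along a PFR/batch, dC_C/dC_A = −r_C/(r_B+r_C) = −k₂/(k₂+k₁·C_A).
Integrating from C_{A0} to C_A: C_C = (1.39/1.79)·ln[(1.39+1.79·6.62)/(1.39+1.79·2.67)] = 0.7765·ln(13.24/6.165) = 0.5935 kmol/m³.
Then C_B = (C_{A0}−C_A) − C_C = 3.952 − 0.5935 = 3.359 kmol/m³.
S̃_{B/C} = C_B/C_C = 3.359/0.5935 = 5.66.

5.66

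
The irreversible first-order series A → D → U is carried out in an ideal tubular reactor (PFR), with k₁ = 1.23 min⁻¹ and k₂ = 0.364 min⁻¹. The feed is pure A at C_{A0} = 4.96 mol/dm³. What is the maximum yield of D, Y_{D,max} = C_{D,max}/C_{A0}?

For a first-order series the maximum intermediate yield is C_{D,max}/C_{A0} = (k₁/k₂)^[k₂/(k₂−k₁)].
= (1.23/0.364)^(0.364/(0.364−1.23)) = (3.379)^(-0.4203) = 0.5994.

0.599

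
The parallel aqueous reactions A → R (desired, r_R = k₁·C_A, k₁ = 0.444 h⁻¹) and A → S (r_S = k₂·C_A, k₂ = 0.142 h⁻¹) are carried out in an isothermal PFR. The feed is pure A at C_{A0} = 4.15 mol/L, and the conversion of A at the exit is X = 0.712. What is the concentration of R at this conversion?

2.24 mol/L

C_A = C_{A0}(1−X) = 1.195 mol/L.
Both paths are first order in A, so the instantaneous fraction to R is constant: dC_R/d(−C_A) = k₁/(k₁+k₂) = 0.7577.
C_R = 0.7577·(C_{A0}−C_A) = 0.7577×2.955 = 2.24 mol/L.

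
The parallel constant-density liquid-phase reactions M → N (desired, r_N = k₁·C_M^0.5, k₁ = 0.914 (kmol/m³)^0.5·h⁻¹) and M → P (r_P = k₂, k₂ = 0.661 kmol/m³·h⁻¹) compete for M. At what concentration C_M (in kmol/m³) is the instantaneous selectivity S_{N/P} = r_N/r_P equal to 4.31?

S_{N/P} = (k₁/k₂)·C_M^0.5 ⇒ C_M = (S·k₂/k₁)^(2).
= (4.31×0.661/0.914)^(2) = (3.117)^(2) = 9.72 kmol/m³.

9.72 kmol/m³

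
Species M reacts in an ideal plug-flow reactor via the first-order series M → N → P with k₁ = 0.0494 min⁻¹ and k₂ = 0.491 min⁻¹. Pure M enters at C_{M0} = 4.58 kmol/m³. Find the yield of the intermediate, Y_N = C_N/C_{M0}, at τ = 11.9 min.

For first-order series with pure M initially, C_N(τ) = k₁C_{M0}/(k₂−k₁)·(e^(−k₁τ) − e^(−k₂τ)).
e^(−k₁τ) = e^(−0.0494×11.9) = e^(−0.5879) = 0.5555; e^(−k₂τ) = e^(−5.843) = 0.002900.
C_N = 0.0494×4.58/(0.491−0.0494) × (0.5555−0.002900) = 0.5123×0.5526 = 0.2831 kmol/m³.
Y_N = C_N/C_{M0} = 0.2831/4.58 = 0.0618.

0.0618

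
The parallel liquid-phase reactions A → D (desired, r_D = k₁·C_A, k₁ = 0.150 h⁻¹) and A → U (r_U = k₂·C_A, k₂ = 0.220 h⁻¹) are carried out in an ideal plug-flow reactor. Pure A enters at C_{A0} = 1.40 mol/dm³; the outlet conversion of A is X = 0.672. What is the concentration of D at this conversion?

C_A = C_{A0}(1−X) = 0.4592 mol/dm³.
Both paths are first order in A, so the instantaneous fraction to D is constant: dC_D/d(−C_A) = k₁/(k₁+k₂) = 0.4054.
C_D = 0.4054·(C_{A0}−C_A) = 0.4054×0.9408 = 0.381 mol/dm³.

0.381 mol/dm³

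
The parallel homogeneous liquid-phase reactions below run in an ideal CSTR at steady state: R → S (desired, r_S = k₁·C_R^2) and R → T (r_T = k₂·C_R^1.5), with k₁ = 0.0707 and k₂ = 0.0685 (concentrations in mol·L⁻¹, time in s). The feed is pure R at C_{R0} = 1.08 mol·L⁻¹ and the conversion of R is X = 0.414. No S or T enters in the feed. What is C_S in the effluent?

0.202 mol·L⁻¹

Exit C_R = C_{R0}(1−X) = 1.08×0.586 = 0.6329 mol·L⁻¹.
A CSTR operates uniformly at the exit composition, giving r_S = 0.02832 and r_T = 0.03449 (each k·C_R^n at C_R = 0.6329).
Fraction of consumed R going to S: r_S/(r_S+r_T) = 0.4509.
C_S = 0.4509·C_{R0}·X = 0.4509×1.08×0.414 = 0.202 mol·L⁻¹.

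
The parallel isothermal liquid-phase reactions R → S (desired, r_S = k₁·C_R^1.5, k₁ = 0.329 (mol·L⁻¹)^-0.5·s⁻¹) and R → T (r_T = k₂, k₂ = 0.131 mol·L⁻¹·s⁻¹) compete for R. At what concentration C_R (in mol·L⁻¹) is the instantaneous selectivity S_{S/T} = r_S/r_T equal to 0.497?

S_{S/T} = (k₁/k₂)·C_R^1.5 ⇒ C_R = (S·k₂/k₁)^(1/1.5).
= (0.497×0.131/0.329)^(0.6667) = (0.1979)^(0.6667) = 0.340 mol·L⁻¹.

0.340 mol·L⁻¹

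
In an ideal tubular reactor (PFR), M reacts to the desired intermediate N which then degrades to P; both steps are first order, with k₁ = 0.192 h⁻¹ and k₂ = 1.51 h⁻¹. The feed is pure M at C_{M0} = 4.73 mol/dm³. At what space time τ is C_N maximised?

1.56 h

For first-order series the maximum of C_N occurs at τ_opt = ln(k₂/k₁)/(k₂−k₁).
= ln(1.51/0.192)/(1.51−0.192) = ln(7.865)/1.318 = 2.062/1.318 = 1.56 h.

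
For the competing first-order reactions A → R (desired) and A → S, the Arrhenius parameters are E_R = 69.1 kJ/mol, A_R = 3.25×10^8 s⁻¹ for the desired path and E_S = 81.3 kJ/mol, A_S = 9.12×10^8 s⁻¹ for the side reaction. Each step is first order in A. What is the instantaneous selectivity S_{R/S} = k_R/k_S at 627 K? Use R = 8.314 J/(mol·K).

k_R/k_S = (A_R/A_S)·exp[−(E_R−E_S)/(RT)] = (A_R/A_S)·exp[(E_S−E_R)/(RT)].
(E_S−E_R)/(RT) = (81.3−69.1)×10³/(8.314×627) = 12200/5213 = 2.340.
k_R/k_S = (3.25×10^8/9.12×10^8)·exp(2.340) = 0.3564 × 10.38 = 3.70.
Since E_R < E_S, lowering the temperature improves selectivity toward R.

3.70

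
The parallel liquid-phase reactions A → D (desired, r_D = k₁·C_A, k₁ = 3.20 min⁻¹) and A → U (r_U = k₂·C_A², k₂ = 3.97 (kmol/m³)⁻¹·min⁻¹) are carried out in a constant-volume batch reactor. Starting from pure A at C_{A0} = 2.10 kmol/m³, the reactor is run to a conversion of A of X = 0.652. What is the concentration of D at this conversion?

C_A = C_{A0}(1−X) = 0.7308 kmol/m³.
Along a PFR/batch, dC_D/dC_A = −r_D/(r_D+r_U) = −k₁/(k₁+k₂·C_A).
Integrating from C_{A0} to C_A: C_D = (3.20/3.97)·ln[(3.20+3.97·2.10)/(3.20+3.97·0.731)] = 0.8060·ln(11.54/6.101) = 0.5135 kmol/m³.

0.514 kmol/m³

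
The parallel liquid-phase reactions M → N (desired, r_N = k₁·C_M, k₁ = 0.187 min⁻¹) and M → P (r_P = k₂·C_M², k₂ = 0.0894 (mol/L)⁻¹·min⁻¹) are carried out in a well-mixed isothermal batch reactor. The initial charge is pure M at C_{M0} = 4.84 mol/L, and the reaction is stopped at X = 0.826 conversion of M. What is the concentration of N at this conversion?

C_M = C_{M0}(1−X) = 0.8422 mol/L.
Along a PFR/batch, dC_N/dC_M = −r_N/(r_N+r_P) = −k₁/(k₁+k₂·C_M).
Integrating from C_{M0} to C_M: C_N = (0.187/0.0894)·ln[(0.187+0.0894·4.84)/(0.187+0.0894·0.842)] = 2.092·ln(0.6197/0.2623) = 1.798 mol/L.

1.80 mol/L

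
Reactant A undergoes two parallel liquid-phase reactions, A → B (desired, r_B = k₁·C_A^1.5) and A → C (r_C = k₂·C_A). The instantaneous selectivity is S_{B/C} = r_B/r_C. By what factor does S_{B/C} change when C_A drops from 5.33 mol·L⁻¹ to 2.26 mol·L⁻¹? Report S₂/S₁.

0.651

S_{B/C} = (k₁/k₂)·C_A^0.5, so S₂/S₁ = (C_{A,2}/C_{A,1})^0.5.
= (2.26/5.33)^0.5 = (0.4240)^0.5 = 0.651.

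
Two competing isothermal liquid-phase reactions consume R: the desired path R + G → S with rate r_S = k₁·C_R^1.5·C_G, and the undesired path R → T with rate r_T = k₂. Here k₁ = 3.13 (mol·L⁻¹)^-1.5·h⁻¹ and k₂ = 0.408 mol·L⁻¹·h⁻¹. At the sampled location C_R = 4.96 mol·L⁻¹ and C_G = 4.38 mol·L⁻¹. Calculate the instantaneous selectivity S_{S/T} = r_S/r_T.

371

S_{S/T} = r_S/r_T = (k₁·C_R^1.5·C_G)/(k₂) = (k₁/k₂)·C_R^1.5·C_G.
= (3.13×4.960^1.5×4.380) / (0.408) = 151.4/0.4080 = 371.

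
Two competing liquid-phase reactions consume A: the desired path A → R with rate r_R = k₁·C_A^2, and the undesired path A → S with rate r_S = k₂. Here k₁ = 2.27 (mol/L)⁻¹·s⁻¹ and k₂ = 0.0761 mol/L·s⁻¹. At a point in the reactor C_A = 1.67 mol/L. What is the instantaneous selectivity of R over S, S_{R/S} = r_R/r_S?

S_{R/S} = r_R/r_S = (k₁·C_A^2)/(k₂) = (k₁/k₂)·C_A^2.
= (2.27×1.670^2) / (0.0761) = 6.331/0.07610 = 83.2.
Since the desired path is higher order in A, keeping C_A high (PFR or concentrated feed) favours R.

83.2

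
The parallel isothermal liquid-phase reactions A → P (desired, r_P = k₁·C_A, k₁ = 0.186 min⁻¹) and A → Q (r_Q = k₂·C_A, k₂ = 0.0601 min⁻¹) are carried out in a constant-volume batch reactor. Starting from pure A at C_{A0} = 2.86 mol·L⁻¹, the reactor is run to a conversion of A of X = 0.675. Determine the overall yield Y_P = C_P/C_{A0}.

0.510

C_A = C_{A0}(1−X) = 0.9295 mol·L⁻¹.
Both paths are first order in A, so the instantaneous fraction to P is constant: dC_P/d(−C_A) = k₁/(k₁+k₂) = 0.7558.
C_P = 0.7558·(C_{A0}−C_A) = 0.7558×1.930 = 1.46 mol·L⁻¹.
Y_P = C_P/C_{A0} = 1.459/2.86 = 0.510.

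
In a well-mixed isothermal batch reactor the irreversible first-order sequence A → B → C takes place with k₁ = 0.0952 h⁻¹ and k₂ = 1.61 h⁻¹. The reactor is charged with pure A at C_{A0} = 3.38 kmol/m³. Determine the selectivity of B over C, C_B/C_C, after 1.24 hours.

The intermediate concentration in a first-order A→B→C sequence is C_B = k₁C_{A0}(e^(−k₁t) − e^(−k₂t))/(k₂−k₁).
e^(−k₁t) = e^(−0.0952×1.24) = e^(−0.1180) = 0.8887; e^(−k₂t) = e^(−1.996) = 0.1358.
C_B = 0.0952×3.38/(1.61−0.0952) × (0.8887−0.1358) = 0.2124×0.7528 = 0.1599 kmol/m³.
C_A = C_{A0}e^(−k₁t) = 3.004 kmol/m³, so C_C = C_{A0}−C_A−C_B = 0.2164 kmol/m³; C_B/C_C = 0.739.

0.739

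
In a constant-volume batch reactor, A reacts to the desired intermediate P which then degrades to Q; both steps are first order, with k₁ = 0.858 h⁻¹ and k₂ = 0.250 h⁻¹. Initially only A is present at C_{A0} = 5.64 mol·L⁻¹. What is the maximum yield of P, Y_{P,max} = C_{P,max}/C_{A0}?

Evaluating C_P at t_opt = ln(k₂/k₁)/(k₂−k₁) gives C_{P,max}/C_{A0} = (k₁/k₂)^[k₂/(k₂−k₁)].
= (0.858/0.250)^(0.250/(0.250−0.858)) = (3.432)^(-0.4112) = 0.6023.

0.602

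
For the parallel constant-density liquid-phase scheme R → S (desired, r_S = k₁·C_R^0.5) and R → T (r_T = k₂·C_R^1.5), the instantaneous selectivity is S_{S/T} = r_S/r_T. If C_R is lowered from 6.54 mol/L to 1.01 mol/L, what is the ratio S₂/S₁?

S_{S/T} = (k₁/k₂)·C_R⁻¹, so S₂/S₁ = (C_{R,2}/C_{R,1})⁻¹.
= 6.54/1.01 = 6.48.
Selectivity toward S rises as C_R falls — low-concentration operation is favoured.

6.48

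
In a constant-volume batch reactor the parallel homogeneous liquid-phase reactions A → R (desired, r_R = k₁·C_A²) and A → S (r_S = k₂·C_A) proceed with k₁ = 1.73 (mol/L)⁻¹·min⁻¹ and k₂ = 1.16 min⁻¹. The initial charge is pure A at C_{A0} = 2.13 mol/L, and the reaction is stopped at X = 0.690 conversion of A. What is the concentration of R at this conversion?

C_A = C_{A0}(1−X) = 0.6603 mol/L.
Along a PFR/batch, dC_S/dC_A = −r_S/(r_R+r_S) = −k₂/(k₂+k₁·C_A).
Integrating from C_{A0} to C_A: C_S = (1.16/1.73)·ln[(1.16+1.73·2.13)/(1.16+1.73·0.660)] = 0.6705·ln(4.845/2.302) = 0.4989 mol/L.
Then C_R = (C_{A0}−C_A) − C_S = 1.470 − 0.4989 = 0.9708 mol/L.

0.971 mol/L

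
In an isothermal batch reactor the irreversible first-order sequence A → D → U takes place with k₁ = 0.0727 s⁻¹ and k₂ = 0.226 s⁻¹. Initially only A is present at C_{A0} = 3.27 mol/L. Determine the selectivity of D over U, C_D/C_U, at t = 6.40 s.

1.00

Solving the coupled first-order balances gives C_D(t) = [k₁/(k₂−k₁)]·C_{A0}·(e^(−k₁t) − e^(−k₂t)).
e^(−k₁t) = e^(−0.0727×6.40) = e^(−0.4653) = 0.6280; e^(−k₂t) = e^(−1.446) = 0.2354.
C_D = 0.0727×3.27/(0.226−0.0727) × (0.6280−0.2354) = 1.551×0.3925 = 0.6087 mol/L.
C_A = C_{A0}e^(−k₁t) = 2.053 mol/L, so C_U = C_{A0}−C_A−C_D = 0.6078 mol/L; C_D/C_U = 1.00.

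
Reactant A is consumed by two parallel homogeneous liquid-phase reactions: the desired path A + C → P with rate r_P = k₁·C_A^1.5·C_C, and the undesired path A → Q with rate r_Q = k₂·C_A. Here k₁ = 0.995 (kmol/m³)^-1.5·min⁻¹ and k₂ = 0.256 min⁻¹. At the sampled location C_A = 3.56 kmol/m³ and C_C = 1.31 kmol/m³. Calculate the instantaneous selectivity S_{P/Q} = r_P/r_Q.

9.61

S_{P/Q} = r_P/r_Q = (k₁·C_A^1.5·C_C)/(k₂·C_A) = (k₁/k₂)·C_A^0.5·C_C.
= (0.995×3.560^1.5×1.310) / (0.256×3.560) = 8.755/0.9114 = 9.61.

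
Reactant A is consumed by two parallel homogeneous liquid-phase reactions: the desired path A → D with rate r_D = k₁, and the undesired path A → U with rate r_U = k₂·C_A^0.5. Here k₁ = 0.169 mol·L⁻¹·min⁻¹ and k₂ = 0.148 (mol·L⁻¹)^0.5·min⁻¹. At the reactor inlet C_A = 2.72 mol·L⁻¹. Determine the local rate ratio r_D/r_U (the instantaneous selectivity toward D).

S_{D/U} = r_D/r_U = (k₁)/(k₂·C_A^0.5) = (k₁/k₂)·C_A^-0.5.
= (0.169) / (0.148×2.720^0.5) = 0.1690/0.2441 = 0.692.
The undesired path is higher order in A, so low C_A (CSTR or dilute feed) favours D.

0.692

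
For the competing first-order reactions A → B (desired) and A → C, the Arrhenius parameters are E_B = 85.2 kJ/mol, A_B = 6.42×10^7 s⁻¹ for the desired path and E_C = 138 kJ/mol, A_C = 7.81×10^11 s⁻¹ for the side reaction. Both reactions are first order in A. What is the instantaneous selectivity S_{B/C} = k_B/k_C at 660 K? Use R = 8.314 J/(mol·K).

1.24

k_B/k_C = (A_B/A_C)·exp[−(E_B−E_C)/(RT)] = (A_B/A_C)·exp[(E_C−E_B)/(RT)].
(E_C−E_B)/(RT) = (138−85.2)×10³/(8.314×660) = 52800/5487 = 9.622.
k_B/k_C = (6.42×10^7/7.81×10^11)·exp(9.622) = 8.220×10^-5 × 15098 = 1.24.
Since E_B < E_C, lowering the temperature improves selectivity toward B.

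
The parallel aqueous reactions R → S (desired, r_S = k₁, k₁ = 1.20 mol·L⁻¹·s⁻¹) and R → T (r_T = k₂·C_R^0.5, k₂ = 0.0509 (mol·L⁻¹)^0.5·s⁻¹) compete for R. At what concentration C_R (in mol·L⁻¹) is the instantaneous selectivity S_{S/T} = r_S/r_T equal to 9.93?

S_{S/T} = (k₁/k₂)·C_R^-0.5 ⇒ C_R = (S·k₂/k₁)^(-2).
= (9.93×0.0509/1.20)^(-2) = (0.4212)^(-2) = 5.64 mol·L⁻¹.

5.64 mol·L⁻¹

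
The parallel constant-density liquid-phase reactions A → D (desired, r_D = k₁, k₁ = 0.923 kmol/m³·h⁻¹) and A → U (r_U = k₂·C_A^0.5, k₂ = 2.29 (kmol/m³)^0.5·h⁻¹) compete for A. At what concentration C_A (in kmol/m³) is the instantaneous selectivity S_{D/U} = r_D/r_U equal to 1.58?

0.0651 kmol/m³

S_{D/U} = (k₁/k₂)·C_A^-0.5 ⇒ C_A = (S·k₂/k₁)^(-2).
= (1.58×2.29/0.923)^(-2) = (3.920)^(-2) = 0.0651 kmol/m³.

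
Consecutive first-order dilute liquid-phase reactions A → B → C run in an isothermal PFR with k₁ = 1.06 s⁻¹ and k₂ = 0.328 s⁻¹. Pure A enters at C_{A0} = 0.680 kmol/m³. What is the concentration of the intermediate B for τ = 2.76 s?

0.345 kmol/m³

Solving the coupled first-order balances gives C_B(τ) = [k₁/(k₂−k₁)]·C_{A0}·(e^(−k₁τ) − e^(−k₂τ)).
e^(−k₁τ) = e^(−1.06×2.76) = e^(−2.926) = 0.05363; e^(−k₂τ) = e^(−0.9053) = 0.4044.
C_B = 1.06×0.680/(0.328−1.06) × (0.05363−0.4044) = (-0.9847)×(-0.3508) = 0.3454 kmol/m³.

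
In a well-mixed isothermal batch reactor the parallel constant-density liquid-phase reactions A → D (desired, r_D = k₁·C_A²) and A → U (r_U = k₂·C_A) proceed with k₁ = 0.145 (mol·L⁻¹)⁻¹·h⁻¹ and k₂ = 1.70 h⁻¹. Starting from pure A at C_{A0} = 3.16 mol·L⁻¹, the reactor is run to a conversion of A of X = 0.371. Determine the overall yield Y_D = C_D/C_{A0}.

C_A = C_{A0}(1−X) = 1.988 mol·L⁻¹.
Along a PFR/batch, dC_U/dC_A = −r_U/(r_D+r_U) = −k₂/(k₂+k₁·C_A).
Integrating from C_{A0} to C_A: C_U = (1.70/0.145)·ln[(1.70+0.145·3.16)/(1.70+0.145·1.99)] = 11.72·ln(2.158/1.988) = 0.9619 mol·L⁻¹.
Then C_D = (C_{A0}−C_A) − C_U = 1.172 − 0.9619 = 0.2105 mol·L⁻¹.
Y_D = C_D/C_{A0} = 0.2105/3.16 = 0.0666.

0.0666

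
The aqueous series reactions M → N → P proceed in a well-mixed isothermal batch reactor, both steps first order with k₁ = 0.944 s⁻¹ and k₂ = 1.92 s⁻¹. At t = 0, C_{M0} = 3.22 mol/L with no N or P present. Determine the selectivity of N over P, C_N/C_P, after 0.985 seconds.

0.638

For first-order series with pure M initially, C_N(t) = k₁C_{M0}/(k₂−k₁)·(e^(−k₁t) − e^(−k₂t)).
e^(−k₁t) = e^(−0.944×0.985) = e^(−0.9298) = 0.3946; e^(−k₂t) = e^(−1.891) = 0.1509.
C_N = 0.944×3.22/(1.92−0.944) × (0.3946−0.1509) = 3.114×0.2437 = 0.7591 mol/L.
C_M = C_{M0}e^(−k₁t) = 1.271 mol/L, so C_P = C_{M0}−C_M−C_N = 1.190 mol/L; C_N/C_P = 0.638.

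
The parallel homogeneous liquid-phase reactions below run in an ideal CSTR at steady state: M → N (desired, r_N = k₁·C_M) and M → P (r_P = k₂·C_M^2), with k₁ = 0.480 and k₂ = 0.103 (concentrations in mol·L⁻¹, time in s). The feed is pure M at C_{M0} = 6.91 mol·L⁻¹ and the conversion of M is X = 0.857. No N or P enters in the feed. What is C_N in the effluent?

4.89 mol·L⁻¹

Exit C_M = C_{M0}(1−X) = 6.91×0.143 = 0.9881 mol·L⁻¹.
In a CSTR the entire volume is at exit conditions, so r_N = 0.480×0.9881 = 0.4743 and r_P = 0.103×0.9881^2 = 0.1006.
Fraction of consumed M going to N: r_N/(r_N+r_P) = 0.8251.
C_N = 0.8251·C_{M0}·X = 0.8251×6.91×0.857 = 4.89 mol·L⁻¹.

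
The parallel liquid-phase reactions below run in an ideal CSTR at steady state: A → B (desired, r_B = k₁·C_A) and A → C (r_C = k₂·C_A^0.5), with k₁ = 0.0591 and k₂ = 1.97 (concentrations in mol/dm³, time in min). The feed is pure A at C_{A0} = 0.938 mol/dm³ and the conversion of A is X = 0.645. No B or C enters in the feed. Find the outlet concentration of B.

Exit C_A = C_{A0}(1−X) = 0.938×0.355 = 0.3330 mol/dm³.
In a CSTR the entire volume is at exit conditions, so r_B = 0.0591×0.3330 = 0.01968 and r_C = 1.97×0.3330^0.5 = 1.137.
Fraction of consumed A going to B: r_B/(r_B+r_C) = 0.01702.
C_B = 0.01702·C_{A0}·X = 0.01702×0.938×0.645 = 0.0103 mol/dm³.

0.0103 mol/dm³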